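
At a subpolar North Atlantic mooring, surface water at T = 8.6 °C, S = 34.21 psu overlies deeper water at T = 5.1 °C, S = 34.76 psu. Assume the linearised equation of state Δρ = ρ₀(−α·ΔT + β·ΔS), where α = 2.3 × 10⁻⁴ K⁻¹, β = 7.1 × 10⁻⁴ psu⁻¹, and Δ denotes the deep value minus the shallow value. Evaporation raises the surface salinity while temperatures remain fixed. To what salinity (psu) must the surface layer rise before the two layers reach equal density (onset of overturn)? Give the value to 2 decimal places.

Neutral buoyancy requires −α(T_deep − T_surf) + β(S_deep − S_surf′) = 0.
S_surf′ = S_deep − (α/β)·ΔT = 34.76 − (2.3 × 10⁻⁴/7.1 × 10⁻⁴)·(-3.5) = 35.8938 psu.
Increase required: 35.8938 − 34.21 = 1.6838 psu.

35.89 psu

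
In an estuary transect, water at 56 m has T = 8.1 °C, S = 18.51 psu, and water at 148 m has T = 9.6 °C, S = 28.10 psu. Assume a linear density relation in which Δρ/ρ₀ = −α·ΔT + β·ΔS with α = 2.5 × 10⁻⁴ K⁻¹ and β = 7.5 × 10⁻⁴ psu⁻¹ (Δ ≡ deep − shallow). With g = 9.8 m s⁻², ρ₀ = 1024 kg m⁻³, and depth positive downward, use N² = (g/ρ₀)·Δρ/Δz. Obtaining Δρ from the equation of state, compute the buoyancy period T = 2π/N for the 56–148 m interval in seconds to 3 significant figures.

ΔT = +1.5 K, ΔS = +9.59 psu (deep − shallow).
Δρ/ρ₀ = −αΔT + βΔS = -3.75 × 10⁻⁴ + 7.1925 × 10⁻³ = 6.8175 × 10⁻³, so Δρ ≈ 6.981 kg m⁻³.
N² = (g/ρ₀)·Δρ/Δz = g·(Δρ/ρ₀)/Δz = 9.8 × 6.8175 × 10⁻³ / 92 = 7.2621 × 10⁻⁴ s⁻².
N = √(7.2621 × 10⁻⁴) = 0.026948 rad s⁻¹ → T = 2π/N = 233.16 s ≈ 233 s.

233 s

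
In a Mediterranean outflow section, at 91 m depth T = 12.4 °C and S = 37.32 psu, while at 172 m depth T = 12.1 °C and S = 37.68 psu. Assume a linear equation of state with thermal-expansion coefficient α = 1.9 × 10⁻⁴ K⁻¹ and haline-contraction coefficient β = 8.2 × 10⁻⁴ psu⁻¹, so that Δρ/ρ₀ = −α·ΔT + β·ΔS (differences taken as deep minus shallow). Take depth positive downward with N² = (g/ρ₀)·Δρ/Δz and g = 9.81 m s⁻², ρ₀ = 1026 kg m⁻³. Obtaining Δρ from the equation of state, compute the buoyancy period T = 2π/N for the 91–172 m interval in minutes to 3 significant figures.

ΔT = -0.3 K, ΔS = +0.36 psu (deep − shallow).
Δρ/ρ₀ = −αΔT + βΔS = 5.70 × 10⁻⁵ + 2.952 × 10⁻⁴ = 3.522 × 10⁻⁴, so Δρ ≈ 0.3614 kg m⁻³.
N² = (g/ρ₀)·Δρ/Δz = g·(Δρ/ρ₀)/Δz = 9.81 × 3.522 × 10⁻⁴ / 81 = 4.2655 × 10⁻⁵ s⁻².
N = √(4.2655 × 10⁻⁵) = 6.5311 × 10⁻³ rad s⁻¹ → T = 2π/N = 962.04 s = 16.034 min ≈ 16.0 min.

16.0 min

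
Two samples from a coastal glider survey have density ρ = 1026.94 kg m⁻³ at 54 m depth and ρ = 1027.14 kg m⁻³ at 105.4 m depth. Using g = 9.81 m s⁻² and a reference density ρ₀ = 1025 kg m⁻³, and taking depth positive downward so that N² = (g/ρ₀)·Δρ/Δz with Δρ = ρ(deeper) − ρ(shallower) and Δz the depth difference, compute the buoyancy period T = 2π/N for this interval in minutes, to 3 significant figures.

Δρ = 1027.14 − 1026.94 = 0.20 kg m⁻³ over Δz = 105.4 − 54 = 51.4 m.
N² = (9.81/1025) × (0.20/51.4) = 3.7240 × 10⁻⁵ s⁻².
N = √(3.7240 × 10⁻⁵) = 6.1025 × 10⁻³ rad s⁻¹, so T = 2π/N = 1.0296 × 10³ s = 17.160 min ≈ 17.2 min.

17.2 min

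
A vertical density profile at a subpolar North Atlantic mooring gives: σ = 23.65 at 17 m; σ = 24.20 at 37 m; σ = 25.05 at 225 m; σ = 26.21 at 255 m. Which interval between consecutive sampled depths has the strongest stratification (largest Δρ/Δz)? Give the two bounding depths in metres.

Compute the density gradient over each adjacent pair:
  17–37 m: Δρ/Δz = 0.55/20 = 0.028 kg m⁻⁴
  37–225 m: Δρ/Δz = 0.85/188 = 4.5 × 10⁻³ kg m⁻⁴
  225–255 m: Δρ/Δz = 1.16/30 = 0.039 kg m⁻⁴
The largest gradient is in the 225–255 m interval — the pycnocline.

225–255 m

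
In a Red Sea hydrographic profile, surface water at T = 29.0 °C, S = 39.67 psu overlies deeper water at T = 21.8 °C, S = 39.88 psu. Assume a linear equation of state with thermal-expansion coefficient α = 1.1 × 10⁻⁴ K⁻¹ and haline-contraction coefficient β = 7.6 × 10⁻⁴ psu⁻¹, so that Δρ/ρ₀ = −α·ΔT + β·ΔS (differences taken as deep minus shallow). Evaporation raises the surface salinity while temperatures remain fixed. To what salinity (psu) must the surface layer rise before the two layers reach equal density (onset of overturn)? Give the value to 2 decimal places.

Neutral buoyancy requires −α(T_deep − T_surf) + β(S_deep − S_surf′) = 0.
S_surf′ = S_deep − (α/β)·ΔT = 39.88 − (1.1 × 10⁻⁴/7.6 × 10⁻⁴)·(-7.2) = 40.9221 psu.
Increase required: 40.9221 − 39.67 = 1.2521 psu.

40.92 psu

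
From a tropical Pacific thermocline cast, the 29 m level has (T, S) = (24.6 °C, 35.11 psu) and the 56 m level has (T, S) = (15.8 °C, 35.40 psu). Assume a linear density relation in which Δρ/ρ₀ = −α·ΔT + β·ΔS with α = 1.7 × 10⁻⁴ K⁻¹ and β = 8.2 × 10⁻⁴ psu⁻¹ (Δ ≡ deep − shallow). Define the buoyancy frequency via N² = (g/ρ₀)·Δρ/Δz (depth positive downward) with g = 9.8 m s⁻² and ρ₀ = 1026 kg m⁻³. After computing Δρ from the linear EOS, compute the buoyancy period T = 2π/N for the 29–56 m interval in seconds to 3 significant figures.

250 s

ΔT = -8.8 K, ΔS = +0.29 psu (deep − shallow).
Δρ/ρ₀ = −αΔT + βΔS = 1.496 × 10⁻³ + 2.378 × 10⁻⁴ = 1.7338 × 10⁻³, so Δρ ≈ 1.779 kg m⁻³.
N² = (g/ρ₀)·Δρ/Δz = g·(Δρ/ρ₀)/Δz = 9.8 × 1.7338 × 10⁻³ / 27 = 6.2931 × 10⁻⁴ s⁻².
N = √(6.2931 × 10⁻⁴) = 0.025086 rad s⁻¹ → T = 2π/N = 250.47 s ≈ 250 s.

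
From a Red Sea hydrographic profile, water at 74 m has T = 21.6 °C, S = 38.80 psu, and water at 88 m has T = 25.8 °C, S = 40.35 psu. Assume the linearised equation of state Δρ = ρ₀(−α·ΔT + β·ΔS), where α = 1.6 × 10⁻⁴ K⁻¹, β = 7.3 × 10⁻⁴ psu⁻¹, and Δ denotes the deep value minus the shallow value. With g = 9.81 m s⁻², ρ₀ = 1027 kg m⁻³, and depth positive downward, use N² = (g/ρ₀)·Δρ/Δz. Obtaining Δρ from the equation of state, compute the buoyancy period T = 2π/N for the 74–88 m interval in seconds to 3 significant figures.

350 s

ΔT = +4.2 K, ΔS = +1.55 psu (deep − shallow).
Δρ/ρ₀ = −αΔT + βΔS = -6.72 × 10⁻⁴ + 1.1315 × 10⁻³ = 4.595 × 10⁻⁴, so Δρ ≈ 0.4719 kg m⁻³.
N² = (g/ρ₀)·Δρ/Δz = g·(Δρ/ρ₀)/Δz = 9.81 × 4.595 × 10⁻⁴ / 14 = 3.2198 × 10⁻⁴ s⁻².
N = √(3.2198 × 10⁻⁴) = 0.017944 rad s⁻¹ → T = 2π/N = 350.16 s ≈ 350 s.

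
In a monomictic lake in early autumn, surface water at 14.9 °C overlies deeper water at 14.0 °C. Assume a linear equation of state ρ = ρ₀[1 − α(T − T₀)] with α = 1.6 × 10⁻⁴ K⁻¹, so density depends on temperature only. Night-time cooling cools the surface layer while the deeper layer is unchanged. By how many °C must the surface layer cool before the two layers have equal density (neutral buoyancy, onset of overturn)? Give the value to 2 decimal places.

0.90 °C

With temperature the only control, equal density requires T_surf′ = T_deep.
T_surf′ = 14.0 °C.
Cooling required: 14.9 − 14.0 = 0.90 °C.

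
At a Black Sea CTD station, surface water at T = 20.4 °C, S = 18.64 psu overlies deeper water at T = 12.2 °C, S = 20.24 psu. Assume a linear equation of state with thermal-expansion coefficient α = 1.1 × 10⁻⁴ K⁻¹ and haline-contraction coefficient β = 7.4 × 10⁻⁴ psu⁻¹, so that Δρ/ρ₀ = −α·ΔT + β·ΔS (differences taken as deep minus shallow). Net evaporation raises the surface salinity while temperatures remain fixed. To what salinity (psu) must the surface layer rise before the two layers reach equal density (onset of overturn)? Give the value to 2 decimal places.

Neutral buoyancy requires −α(T_deep − T_surf) + β(S_deep − S_surf′) = 0.
S_surf′ = S_deep − (α/β)·ΔT = 20.24 − (1.1 × 10⁻⁴/7.4 × 10⁻⁴)·(-8.2) = 21.4589 psu.
Increase required: 21.4589 − 18.64 = 2.8189 psu.

21.46 psu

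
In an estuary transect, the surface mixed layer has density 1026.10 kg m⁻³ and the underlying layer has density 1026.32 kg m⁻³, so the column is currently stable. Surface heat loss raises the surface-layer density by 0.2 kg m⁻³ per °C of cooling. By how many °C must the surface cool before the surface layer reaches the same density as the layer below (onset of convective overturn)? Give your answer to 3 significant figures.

Density deficit of the surface layer: 1026.32 − 1026.10 = 0.22 kg m⁻³.
Required change = 0.22 / 0.2 = 1.10 °C.

1.10 °C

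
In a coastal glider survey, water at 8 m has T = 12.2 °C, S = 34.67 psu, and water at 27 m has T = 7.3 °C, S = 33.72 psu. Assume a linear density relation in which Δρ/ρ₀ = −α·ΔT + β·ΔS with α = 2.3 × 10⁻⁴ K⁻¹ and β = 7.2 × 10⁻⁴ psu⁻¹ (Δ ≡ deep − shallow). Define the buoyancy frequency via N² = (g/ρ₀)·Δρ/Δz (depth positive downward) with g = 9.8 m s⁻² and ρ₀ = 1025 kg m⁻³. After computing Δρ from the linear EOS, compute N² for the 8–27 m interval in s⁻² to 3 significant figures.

ΔT = -4.9 K, ΔS = -0.95 psu (deep − shallow).
Δρ/ρ₀ = −αΔT + βΔS = 1.127 × 10⁻³ − 6.84 × 10⁻⁴ = 4.43 × 10⁻⁴, so Δρ ≈ 0.4541 kg m⁻³.
N² = (g/ρ₀)·Δρ/Δz = g·(Δρ/ρ₀)/Δz = 9.8 × 4.43 × 10⁻⁴ / 19 = 2.2849 × 10⁻⁴ s⁻² ≈ 2.28 × 10⁻⁴ s⁻².

2.28 × 10⁻⁴ s⁻²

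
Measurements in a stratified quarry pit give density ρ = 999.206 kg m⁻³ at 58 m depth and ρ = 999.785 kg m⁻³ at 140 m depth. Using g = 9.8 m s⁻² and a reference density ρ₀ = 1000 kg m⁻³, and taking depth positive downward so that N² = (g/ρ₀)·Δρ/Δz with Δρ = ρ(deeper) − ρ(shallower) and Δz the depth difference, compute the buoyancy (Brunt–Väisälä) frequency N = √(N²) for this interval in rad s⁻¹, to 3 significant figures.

Δρ = 999.785 − 999.206 = 0.579 kg m⁻³ over Δz = 140 − 58 = 82 m.
N² = (9.8/1000) × (0.579/82) = 6.9198 × 10⁻⁵ s⁻².
N = √(6.9198 × 10⁻⁵) = 8.3185 × 10⁻³ rad s⁻¹ ≈ 8.32 × 10⁻³ rad s⁻¹.

8.32 × 10⁻³ rad s⁻¹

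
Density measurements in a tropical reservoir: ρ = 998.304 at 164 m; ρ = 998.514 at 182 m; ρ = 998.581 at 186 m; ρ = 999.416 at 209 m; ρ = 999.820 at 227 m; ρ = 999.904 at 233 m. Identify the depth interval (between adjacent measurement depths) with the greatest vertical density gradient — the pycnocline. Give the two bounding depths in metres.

186–209 m

Compute the density gradient over each adjacent pair:
  164–182 m: Δρ/Δz = 0.210/18 = 0.012 kg m⁻⁴
  182–186 m: Δρ/Δz = 0.067/4 = 0.017 kg m⁻⁴
  186–209 m: Δρ/Δz = 0.835/23 = 0.036 kg m⁻⁴
  209–227 m: Δρ/Δz = 0.404/18 = 0.022 kg m⁻⁴
  227–233 m: Δρ/Δz = 0.084/6 = 0.014 kg m⁻⁴
The largest gradient is in the 186–209 m interval — the pycnocline.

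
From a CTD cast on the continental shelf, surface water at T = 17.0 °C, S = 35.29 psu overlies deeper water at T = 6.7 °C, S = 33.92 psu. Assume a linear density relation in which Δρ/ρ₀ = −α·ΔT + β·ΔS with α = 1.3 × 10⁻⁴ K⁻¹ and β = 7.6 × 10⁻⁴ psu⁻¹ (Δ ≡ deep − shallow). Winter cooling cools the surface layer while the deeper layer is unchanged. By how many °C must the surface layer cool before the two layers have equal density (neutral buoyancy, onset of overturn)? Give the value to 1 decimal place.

Neutral buoyancy requires Δρ = 0, i.e. −α(T_deep − T_surf′) + β(S_deep − S_surf) = 0.
T_surf′ = T_deep − (β/α)·ΔS = 6.7 − (7.6 × 10⁻⁴/1.3 × 10⁻⁴)·(-1.37) = 14.709 °C.
Cooling required: 17.0 − (14.709) = 2.291 °C.

2.3 °C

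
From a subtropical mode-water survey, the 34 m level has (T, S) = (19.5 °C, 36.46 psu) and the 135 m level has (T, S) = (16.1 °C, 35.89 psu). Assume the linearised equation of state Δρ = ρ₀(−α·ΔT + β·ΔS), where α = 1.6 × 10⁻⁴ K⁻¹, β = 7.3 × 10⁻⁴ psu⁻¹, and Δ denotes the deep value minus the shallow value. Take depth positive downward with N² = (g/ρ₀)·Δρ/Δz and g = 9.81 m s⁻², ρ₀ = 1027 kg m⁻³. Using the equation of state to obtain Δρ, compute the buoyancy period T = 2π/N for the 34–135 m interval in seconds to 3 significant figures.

1.78 × 10³ s

ΔT = -3.4 K, ΔS = -0.57 psu (deep − shallow).
Δρ/ρ₀ = −αΔT + βΔS = 5.44 × 10⁻⁴ − 4.161 × 10⁻⁴ = 1.279 × 10⁻⁴, so Δρ ≈ 0.1314 kg m⁻³.
N² = (g/ρ₀)·Δρ/Δz = g·(Δρ/ρ₀)/Δz = 9.81 × 1.279 × 10⁻⁴ / 101 = 1.2423 × 10⁻⁵ s⁻².
N = √(1.2423 × 10⁻⁵) = 3.5246 × 10⁻³ rad s⁻¹ → T = 2π/N = 1.7827 × 10³ s ≈ 1.78 × 10³ s.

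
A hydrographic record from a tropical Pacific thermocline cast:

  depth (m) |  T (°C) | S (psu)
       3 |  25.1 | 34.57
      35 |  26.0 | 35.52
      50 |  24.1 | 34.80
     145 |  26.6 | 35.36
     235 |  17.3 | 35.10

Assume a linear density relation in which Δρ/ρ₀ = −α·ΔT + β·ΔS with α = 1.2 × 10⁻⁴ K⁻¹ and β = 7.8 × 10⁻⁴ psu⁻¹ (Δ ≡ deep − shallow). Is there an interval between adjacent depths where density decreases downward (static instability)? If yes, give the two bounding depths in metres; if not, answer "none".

Evaluate Δρ/ρ₀ = −αΔT + βΔS across each adjacent pair:
  3–35 m: −αΔT+βΔS = −(1.2 × 10⁻⁴)(+0.9)+(7.8 × 10⁻⁴)(+0.95) = 6.3 × 10⁻⁴ → stable
  35–50 m: −αΔT+βΔS = −(1.2 × 10⁻⁴)(-1.9)+(7.8 × 10⁻⁴)(-0.72) = -3.3 × 10⁻⁴ → UNSTABLE
  50–145 m: −αΔT+βΔS = −(1.2 × 10⁻⁴)(+2.5)+(7.8 × 10⁻⁴)(+0.56) = 1.4 × 10⁻⁴ → stable
  145–235 m: −αΔT+βΔS = −(1.2 × 10⁻⁴)(-9.3)+(7.8 × 10⁻⁴)(-0.26) = 9.1 × 10⁻⁴ → stable
The 35–50 m interval has Δρ < 0: lighter water underlies denser water.

35–50 m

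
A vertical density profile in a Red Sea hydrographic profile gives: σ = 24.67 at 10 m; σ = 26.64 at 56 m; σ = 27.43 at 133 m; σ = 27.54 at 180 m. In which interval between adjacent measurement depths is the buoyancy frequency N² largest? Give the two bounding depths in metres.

Compute the density gradient over each adjacent pair:
  10–56 m: Δρ/Δz = 1.97/46 = 0.043 kg m⁻⁴
  56–133 m: Δρ/Δz = 0.79/77 = 0.010 kg m⁻⁴
  133–180 m: Δρ/Δz = 0.11/47 = 2.3 × 10⁻³ kg m⁻⁴
The largest gradient is in the 10–56 m interval — the pycnocline.

10–56 m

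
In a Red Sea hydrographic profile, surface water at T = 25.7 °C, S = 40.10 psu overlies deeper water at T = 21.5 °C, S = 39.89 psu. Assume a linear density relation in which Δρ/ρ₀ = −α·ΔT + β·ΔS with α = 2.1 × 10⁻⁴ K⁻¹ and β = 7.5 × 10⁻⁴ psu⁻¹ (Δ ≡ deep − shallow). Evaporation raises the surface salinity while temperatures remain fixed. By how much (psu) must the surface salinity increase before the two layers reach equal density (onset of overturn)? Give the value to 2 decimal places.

0.97 psu

Neutral buoyancy requires −α(T_deep − T_surf) + β(S_deep − S_surf′) = 0.
S_surf′ = S_deep − (α/β)·ΔT = 39.89 − (2.1 × 10⁻⁴/7.5 × 10⁻⁴)·(-4.2) = 41.0660 psu.
Increase required: 41.0660 − 40.10 = 0.9660 psu.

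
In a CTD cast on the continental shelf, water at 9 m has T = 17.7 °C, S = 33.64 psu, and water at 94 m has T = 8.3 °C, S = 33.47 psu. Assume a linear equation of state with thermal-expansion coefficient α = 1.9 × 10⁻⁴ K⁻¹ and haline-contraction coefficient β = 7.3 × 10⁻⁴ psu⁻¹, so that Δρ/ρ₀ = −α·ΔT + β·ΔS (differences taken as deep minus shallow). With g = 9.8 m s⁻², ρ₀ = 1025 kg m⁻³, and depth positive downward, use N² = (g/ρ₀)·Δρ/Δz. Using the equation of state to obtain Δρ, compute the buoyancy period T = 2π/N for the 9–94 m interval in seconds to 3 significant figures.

454 s

ΔT = -9.4 K, ΔS = -0.17 psu (deep − shallow).
Δρ/ρ₀ = −αΔT + βΔS = 1.786 × 10⁻³ − 1.241 × 10⁻⁴ = 1.6619 × 10⁻³, so Δρ ≈ 1.703 kg m⁻³.
N² = (g/ρ₀)·Δρ/Δz = g·(Δρ/ρ₀)/Δz = 9.8 × 1.6619 × 10⁻³ / 85 = 1.9161 × 10⁻⁴ s⁻².
N = √(1.9161 × 10⁻⁴) = 0.013842 rad s⁻¹ → T = 2π/N = 453.92 s ≈ 454 s.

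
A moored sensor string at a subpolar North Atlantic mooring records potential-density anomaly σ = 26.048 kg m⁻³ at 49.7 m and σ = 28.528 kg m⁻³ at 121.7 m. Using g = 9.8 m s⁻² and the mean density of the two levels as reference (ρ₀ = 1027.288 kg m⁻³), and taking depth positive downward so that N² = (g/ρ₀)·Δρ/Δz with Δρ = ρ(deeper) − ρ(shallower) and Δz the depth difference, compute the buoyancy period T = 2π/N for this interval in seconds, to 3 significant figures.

347 s

Δρ = 1028.528 − 1026.048 = 2.480 kg m⁻³ over Δz = 121.7 − 49.7 = 72 m.
N² = (9.8/1027.288) × (2.480/72) = 3.2859 × 10⁻⁴ s⁻².
N = √(3.2859 × 10⁻⁴) = 0.018127 rad s⁻¹, so T = 2π/N = 346.62 s ≈ 347 s.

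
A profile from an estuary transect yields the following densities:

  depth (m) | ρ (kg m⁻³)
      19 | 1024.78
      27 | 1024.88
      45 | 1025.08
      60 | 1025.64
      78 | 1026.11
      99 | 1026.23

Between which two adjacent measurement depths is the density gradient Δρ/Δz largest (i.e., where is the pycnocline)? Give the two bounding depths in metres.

Compute the density gradient over each adjacent pair:
  19–27 m: Δρ/Δz = 0.10/8 = 0.013 kg m⁻⁴
  27–45 m: Δρ/Δz = 0.20/18 = 0.011 kg m⁻⁴
  45–60 m: Δρ/Δz = 0.56/15 = 0.037 kg m⁻⁴
  60–78 m: Δρ/Δz = 0.47/18 = 0.026 kg m⁻⁴
  78–99 m: Δρ/Δz = 0.12/21 = 5.7 × 10⁻³ kg m⁻⁴
The largest gradient is in the 45–60 m interval — the pycnocline.

45–60 m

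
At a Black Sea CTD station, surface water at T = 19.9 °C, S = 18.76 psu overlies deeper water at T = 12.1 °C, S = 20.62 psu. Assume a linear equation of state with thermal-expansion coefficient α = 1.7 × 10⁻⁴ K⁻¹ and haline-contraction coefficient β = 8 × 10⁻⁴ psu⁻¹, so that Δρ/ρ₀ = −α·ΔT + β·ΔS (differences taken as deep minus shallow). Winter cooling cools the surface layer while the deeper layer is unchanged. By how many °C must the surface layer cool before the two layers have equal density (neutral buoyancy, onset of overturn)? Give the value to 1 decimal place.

16.6 °C

Neutral buoyancy requires Δρ = 0, i.e. −α(T_deep − T_surf′) + β(S_deep − S_surf) = 0.
T_surf′ = T_deep − (β/α)·ΔS = 12.1 − (8 × 10⁻⁴/1.7 × 10⁻⁴)·(+1.86) = 3.347 °C.
Cooling required: 19.9 − (3.347) = 16.553 °C.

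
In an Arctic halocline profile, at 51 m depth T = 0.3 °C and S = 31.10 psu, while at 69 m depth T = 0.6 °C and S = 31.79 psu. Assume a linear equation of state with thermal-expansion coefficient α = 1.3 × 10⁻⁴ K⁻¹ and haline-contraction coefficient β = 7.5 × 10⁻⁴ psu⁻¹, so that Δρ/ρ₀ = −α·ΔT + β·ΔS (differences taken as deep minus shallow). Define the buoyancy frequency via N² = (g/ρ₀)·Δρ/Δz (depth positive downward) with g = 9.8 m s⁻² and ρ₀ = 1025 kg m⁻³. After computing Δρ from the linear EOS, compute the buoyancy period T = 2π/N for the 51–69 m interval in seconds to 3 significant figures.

389 s

ΔT = +0.3 K, ΔS = +0.69 psu (deep − shallow).
Δρ/ρ₀ = −αΔT + βΔS = -3.90 × 10⁻⁵ + 5.175 × 10⁻⁴ = 4.785 × 10⁻⁴, so Δρ ≈ 0.4905 kg m⁻³.
N² = (g/ρ₀)·Δρ/Δz = g·(Δρ/ρ₀)/Δz = 9.8 × 4.785 × 10⁻⁴ / 18 = 2.6052 × 10⁻⁴ s⁻².
N = √(2.6052 × 10⁻⁴) = 0.016141 rad s⁻¹ → T = 2π/N = 389.27 s ≈ 389 s.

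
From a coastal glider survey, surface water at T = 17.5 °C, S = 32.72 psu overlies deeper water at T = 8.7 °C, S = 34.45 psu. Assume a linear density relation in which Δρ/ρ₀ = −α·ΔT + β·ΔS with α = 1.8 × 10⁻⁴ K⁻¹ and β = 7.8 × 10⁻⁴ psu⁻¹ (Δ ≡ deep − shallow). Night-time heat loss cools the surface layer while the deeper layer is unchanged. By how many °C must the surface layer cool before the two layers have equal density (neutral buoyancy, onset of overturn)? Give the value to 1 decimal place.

Neutral buoyancy requires Δρ = 0, i.e. −α(T_deep − T_surf′) + β(S_deep − S_surf) = 0.
T_surf′ = T_deep − (β/α)·ΔS = 8.7 − (7.8 × 10⁻⁴/1.8 × 10⁻⁴)·(+1.73) = 1.203 °C.
Cooling required: 17.5 − (1.203) = 16.297 °C.

16.3 °C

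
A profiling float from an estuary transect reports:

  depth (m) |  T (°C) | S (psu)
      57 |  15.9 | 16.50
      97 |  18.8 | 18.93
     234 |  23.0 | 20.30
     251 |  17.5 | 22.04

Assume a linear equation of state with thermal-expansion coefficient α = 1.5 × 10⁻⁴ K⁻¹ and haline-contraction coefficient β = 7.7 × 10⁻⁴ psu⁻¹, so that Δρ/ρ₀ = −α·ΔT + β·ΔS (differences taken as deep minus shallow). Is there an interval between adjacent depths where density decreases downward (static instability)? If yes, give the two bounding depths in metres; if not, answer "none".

none

Evaluate Δρ/ρ₀ = −αΔT + βΔS across each adjacent pair:
  57–97 m: −αΔT+βΔS = −(1.5 × 10⁻⁴)(+2.9)+(7.7 × 10⁻⁴)(+2.43) = 1.4 × 10⁻³ → stable
  97–234 m: −αΔT+βΔS = −(1.5 × 10⁻⁴)(+4.2)+(7.7 × 10⁻⁴)(+1.37) = 4.2 × 10⁻⁴ → stable
  234–251 m: −αΔT+βΔS = −(1.5 × 10⁻⁴)(-5.5)+(7.7 × 10⁻⁴)(+1.74) = 2.2 × 10⁻³ → stable
Every interval has Δρ > 0: the column is stably stratified throughout.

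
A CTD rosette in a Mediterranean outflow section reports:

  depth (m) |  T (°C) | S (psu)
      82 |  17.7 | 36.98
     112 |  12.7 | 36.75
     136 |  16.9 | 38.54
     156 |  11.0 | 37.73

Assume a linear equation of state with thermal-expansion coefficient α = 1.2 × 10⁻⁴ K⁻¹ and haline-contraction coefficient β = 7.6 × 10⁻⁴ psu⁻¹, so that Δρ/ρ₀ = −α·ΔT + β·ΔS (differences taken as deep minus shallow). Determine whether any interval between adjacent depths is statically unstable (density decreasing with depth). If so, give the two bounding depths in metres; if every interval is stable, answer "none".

none

Evaluate Δρ/ρ₀ = −αΔT + βΔS across each adjacent pair:
  82–112 m: −αΔT+βΔS = −(1.2 × 10⁻⁴)(-5.0)+(7.6 × 10⁻⁴)(-0.23) = 4.3 × 10⁻⁴ → stable
  112–136 m: −αΔT+βΔS = −(1.2 × 10⁻⁴)(+4.2)+(7.6 × 10⁻⁴)(+1.79) = 8.6 × 10⁻⁴ → stable
  136–156 m: −αΔT+βΔS = −(1.2 × 10⁻⁴)(-5.9)+(7.6 × 10⁻⁴)(-0.81) = 9.2 × 10⁻⁵ → stable
Every interval has Δρ > 0: the column is stably stratified throughout.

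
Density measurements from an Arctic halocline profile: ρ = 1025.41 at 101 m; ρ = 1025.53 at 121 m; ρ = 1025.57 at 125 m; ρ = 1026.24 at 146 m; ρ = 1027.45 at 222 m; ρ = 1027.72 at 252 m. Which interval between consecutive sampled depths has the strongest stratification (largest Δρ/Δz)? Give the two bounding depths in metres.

125–146 m

Compute the density gradient over each adjacent pair:
  101–121 m: Δρ/Δz = 0.12/20 = 6.0 × 10⁻³ kg m⁻⁴
  121–125 m: Δρ/Δz = 0.04/4 = 0.010 kg m⁻⁴
  125–146 m: Δρ/Δz = 0.67/21 = 0.032 kg m⁻⁴
  146–222 m: Δρ/Δz = 1.21/76 = 0.016 kg m⁻⁴
  222–252 m: Δρ/Δz = 0.27/30 = 9.0 × 10⁻³ kg m⁻⁴
The largest gradient is in the 125–146 m interval — the pycnocline.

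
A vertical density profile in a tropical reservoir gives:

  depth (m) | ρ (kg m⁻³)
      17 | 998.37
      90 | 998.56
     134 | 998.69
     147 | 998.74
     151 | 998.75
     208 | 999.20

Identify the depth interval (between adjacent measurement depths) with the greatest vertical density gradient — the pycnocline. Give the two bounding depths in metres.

Compute the density gradient over each adjacent pair:
  17–90 m: Δρ/Δz = 0.19/73 = 2.6 × 10⁻³ kg m⁻⁴
  90–134 m: Δρ/Δz = 0.13/44 = 3.0 × 10⁻³ kg m⁻⁴
  134–147 m: Δρ/Δz = 0.05/13 = 3.8 × 10⁻³ kg m⁻⁴
  147–151 m: Δρ/Δz = 0.01/4 = 2.5 × 10⁻³ kg m⁻⁴
  151–208 m: Δρ/Δz = 0.45/57 = 7.9 × 10⁻³ kg m⁻⁴
The largest gradient is in the 151–208 m interval — the pycnocline.

151–208 m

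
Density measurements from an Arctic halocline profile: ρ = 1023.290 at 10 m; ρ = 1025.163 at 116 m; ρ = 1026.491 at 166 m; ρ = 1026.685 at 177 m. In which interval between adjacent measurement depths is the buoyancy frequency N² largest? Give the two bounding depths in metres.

116–166 m

Compute the density gradient over each adjacent pair:
  10–116 m: Δρ/Δz = 1.873/106 = 0.018 kg m⁻⁴
  116–166 m: Δρ/Δz = 1.328/50 = 0.027 kg m⁻⁴
  166–177 m: Δρ/Δz = 0.194/11 = 0.018 kg m⁻⁴
The largest gradient is in the 116–166 m interval — the pycnocline.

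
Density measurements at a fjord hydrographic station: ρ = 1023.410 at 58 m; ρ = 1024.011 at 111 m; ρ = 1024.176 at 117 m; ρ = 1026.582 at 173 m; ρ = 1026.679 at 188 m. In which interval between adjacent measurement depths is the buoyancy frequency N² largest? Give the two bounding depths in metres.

117–173 m

Compute the density gradient over each adjacent pair:
  58–111 m: Δρ/Δz = 0.601/53 = 0.011 kg m⁻⁴
  111–117 m: Δρ/Δz = 0.165/6 = 0.028 kg m⁻⁴
  117–173 m: Δρ/Δz = 2.406/56 = 0.043 kg m⁻⁴
  173–188 m: Δρ/Δz = 0.097/15 = 6.5 × 10⁻³ kg m⁻⁴
The largest gradient is in the 117–173 m interval — the pycnocline.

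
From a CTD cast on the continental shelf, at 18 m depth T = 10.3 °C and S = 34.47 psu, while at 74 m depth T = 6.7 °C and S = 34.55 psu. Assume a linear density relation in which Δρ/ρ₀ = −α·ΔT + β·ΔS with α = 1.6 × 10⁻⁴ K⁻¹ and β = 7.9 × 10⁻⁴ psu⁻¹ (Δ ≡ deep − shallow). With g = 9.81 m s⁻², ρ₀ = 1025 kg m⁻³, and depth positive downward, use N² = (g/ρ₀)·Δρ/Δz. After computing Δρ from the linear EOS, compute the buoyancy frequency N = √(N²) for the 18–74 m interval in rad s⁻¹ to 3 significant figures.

ΔT = -3.6 K, ΔS = +0.08 psu (deep − shallow).
Δρ/ρ₀ = −αΔT + βΔS = 5.76 × 10⁻⁴ + 6.32 × 10⁻⁵ = 6.392 × 10⁻⁴, so Δρ ≈ 0.6552 kg m⁻³.
N² = (g/ρ₀)·Δρ/Δz = g·(Δρ/ρ₀)/Δz = 9.81 × 6.392 × 10⁻⁴ / 56 = 1.1197 × 10⁻⁴ s⁻².
N = √(1.1197 × 10⁻⁴) = 0.010582 rad s⁻¹ ≈ 0.0106 rad s⁻¹.

0.0106 rad s⁻¹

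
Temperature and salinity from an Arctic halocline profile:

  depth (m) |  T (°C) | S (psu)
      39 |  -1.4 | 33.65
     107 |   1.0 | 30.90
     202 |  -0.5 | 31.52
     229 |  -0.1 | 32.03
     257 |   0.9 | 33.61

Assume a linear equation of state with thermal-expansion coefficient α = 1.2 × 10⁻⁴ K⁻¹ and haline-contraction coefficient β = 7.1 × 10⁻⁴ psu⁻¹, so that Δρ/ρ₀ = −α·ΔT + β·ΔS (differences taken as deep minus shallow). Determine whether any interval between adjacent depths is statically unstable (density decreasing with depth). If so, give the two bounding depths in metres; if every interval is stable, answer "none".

Evaluate Δρ/ρ₀ = −αΔT + βΔS across each adjacent pair:
  39–107 m: −αΔT+βΔS = −(1.2 × 10⁻⁴)(+2.4)+(7.1 × 10⁻⁴)(-2.75) = -2.2 × 10⁻³ → UNSTABLE
  107–202 m: −αΔT+βΔS = −(1.2 × 10⁻⁴)(-1.5)+(7.1 × 10⁻⁴)(+0.62) = 6.2 × 10⁻⁴ → stable
  202–229 m: −αΔT+βΔS = −(1.2 × 10⁻⁴)(+0.4)+(7.1 × 10⁻⁴)(+0.51) = 3.1 × 10⁻⁴ → stable
  229–257 m: −αΔT+βΔS = −(1.2 × 10⁻⁴)(+1.0)+(7.1 × 10⁻⁴)(+1.58) = 1.0 × 10⁻³ → stable
The 39–107 m interval has Δρ < 0: lighter water underlies denser water.

39–107 m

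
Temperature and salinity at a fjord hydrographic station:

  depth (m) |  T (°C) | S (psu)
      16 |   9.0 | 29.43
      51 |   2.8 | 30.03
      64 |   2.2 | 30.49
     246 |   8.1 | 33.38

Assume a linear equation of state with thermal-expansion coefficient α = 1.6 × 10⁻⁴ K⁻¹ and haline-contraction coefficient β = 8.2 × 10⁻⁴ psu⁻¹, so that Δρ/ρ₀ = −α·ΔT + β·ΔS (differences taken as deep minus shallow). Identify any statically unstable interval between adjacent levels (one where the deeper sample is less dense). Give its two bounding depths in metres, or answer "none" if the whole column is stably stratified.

Evaluate Δρ/ρ₀ = −αΔT + βΔS across each adjacent pair:
  16–51 m: −αΔT+βΔS = −(1.6 × 10⁻⁴)(-6.2)+(8.2 × 10⁻⁴)(+0.60) = 1.5 × 10⁻³ → stable
  51–64 m: −αΔT+βΔS = −(1.6 × 10⁻⁴)(-0.6)+(8.2 × 10⁻⁴)(+0.46) = 4.7 × 10⁻⁴ → stable
  64–246 m: −αΔT+βΔS = −(1.6 × 10⁻⁴)(+5.9)+(8.2 × 10⁻⁴)(+2.89) = 1.4 × 10⁻³ → stable
Every interval has Δρ > 0: the column is stably stratified throughout.

none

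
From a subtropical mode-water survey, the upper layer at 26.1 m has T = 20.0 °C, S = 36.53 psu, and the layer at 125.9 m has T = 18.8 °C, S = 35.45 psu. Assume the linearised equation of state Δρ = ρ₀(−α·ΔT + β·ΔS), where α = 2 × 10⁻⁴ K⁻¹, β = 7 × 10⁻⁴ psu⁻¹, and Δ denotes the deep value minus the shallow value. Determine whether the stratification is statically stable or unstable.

unstable

ΔT = 18.8 − 20.0 = -1.2 K and ΔS = 35.45 − 36.53 = -1.08 psu (deep − shallow).
−αΔT = 2.40 × 10⁻⁴; βΔS = -7.56 × 10⁻⁴; sum Δρ/ρ₀ = -5.16 × 10⁻⁴.
Δρ/ρ₀ < 0, so Δρ < 0: deeper water is lighter → statically unstable; the column would overturn.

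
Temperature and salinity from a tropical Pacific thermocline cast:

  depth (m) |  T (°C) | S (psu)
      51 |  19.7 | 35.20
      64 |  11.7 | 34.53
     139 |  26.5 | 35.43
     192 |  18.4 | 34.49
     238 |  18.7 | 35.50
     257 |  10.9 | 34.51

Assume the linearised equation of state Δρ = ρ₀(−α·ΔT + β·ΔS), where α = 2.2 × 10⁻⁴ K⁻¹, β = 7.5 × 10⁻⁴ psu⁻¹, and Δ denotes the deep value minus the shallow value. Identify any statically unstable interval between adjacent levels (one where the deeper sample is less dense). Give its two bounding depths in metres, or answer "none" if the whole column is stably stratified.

64–139 m

Evaluate Δρ/ρ₀ = −αΔT + βΔS across each adjacent pair:
  51–64 m: −αΔT+βΔS = −(2.2 × 10⁻⁴)(-8.0)+(7.5 × 10⁻⁴)(-0.67) = 1.3 × 10⁻³ → stable
  64–139 m: −αΔT+βΔS = −(2.2 × 10⁻⁴)(+14.8)+(7.5 × 10⁻⁴)(+0.90) = -2.6 × 10⁻³ → UNSTABLE
  139–192 m: −αΔT+βΔS = −(2.2 × 10⁻⁴)(-8.1)+(7.5 × 10⁻⁴)(-0.94) = 1.1 × 10⁻³ → stable
  192–238 m: −αΔT+βΔS = −(2.2 × 10⁻⁴)(+0.3)+(7.5 × 10⁻⁴)(+1.01) = 6.9 × 10⁻⁴ → stable
  238–257 m: −αΔT+βΔS = −(2.2 × 10⁻⁴)(-7.8)+(7.5 × 10⁻⁴)(-0.99) = 9.7 × 10⁻⁴ → stable
The 64–139 m interval has Δρ < 0: lighter water underlies denser water.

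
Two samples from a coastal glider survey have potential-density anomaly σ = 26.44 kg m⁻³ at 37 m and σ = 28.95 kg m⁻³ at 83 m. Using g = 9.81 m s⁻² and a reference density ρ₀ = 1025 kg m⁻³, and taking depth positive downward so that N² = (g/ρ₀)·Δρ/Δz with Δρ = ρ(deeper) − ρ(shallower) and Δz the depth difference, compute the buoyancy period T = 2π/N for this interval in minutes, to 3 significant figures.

4.58 min

Δρ = 1028.95 − 1026.44 = 2.51 kg m⁻³ over Δz = 83 − 37 = 46 m.
N² = (9.81/1025) × (2.51/46) = 5.2223 × 10⁻⁴ s⁻².
N = √(5.2223 × 10⁻⁴) = 0.022852 rad s⁻¹, so T = 2π/N = 274.95 s = 4.5825 min ≈ 4.58 min.
Since Δρ > 0 the layer is stably stratified.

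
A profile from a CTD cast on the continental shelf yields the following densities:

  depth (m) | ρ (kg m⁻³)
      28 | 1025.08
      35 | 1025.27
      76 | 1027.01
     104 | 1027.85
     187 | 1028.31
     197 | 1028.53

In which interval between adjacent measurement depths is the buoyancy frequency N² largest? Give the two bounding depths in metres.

35–76 m

Compute the density gradient over each adjacent pair:
  28–35 m: Δρ/Δz = 0.19/7 = 0.027 kg m⁻⁴
  35–76 m: Δρ/Δz = 1.74/41 = 0.042 kg m⁻⁴
  76–104 m: Δρ/Δz = 0.84/28 = 0.030 kg m⁻⁴
  104–187 m: Δρ/Δz = 0.46/83 = 5.5 × 10⁻³ kg m⁻⁴
  187–197 m: Δρ/Δz = 0.22/10 = 0.022 kg m⁻⁴
The largest gradient is in the 35–76 m interval — the pycnocline.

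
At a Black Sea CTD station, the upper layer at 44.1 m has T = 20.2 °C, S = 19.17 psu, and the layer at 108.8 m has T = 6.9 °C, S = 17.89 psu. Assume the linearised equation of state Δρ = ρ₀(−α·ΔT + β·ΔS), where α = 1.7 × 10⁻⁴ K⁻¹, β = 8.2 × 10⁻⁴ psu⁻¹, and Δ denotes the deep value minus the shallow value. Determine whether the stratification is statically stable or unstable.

stable

ΔT = 6.9 − 20.2 = -13.3 K and ΔS = 17.89 − 19.17 = -1.28 psu (deep − shallow).
−αΔT = 2.261 × 10⁻³; βΔS = -1.0496 × 10⁻³; sum Δρ/ρ₀ = 1.2114 × 10⁻³.
Δρ/ρ₀ > 0, so Δρ > 0: deeper water is denser → statically stable.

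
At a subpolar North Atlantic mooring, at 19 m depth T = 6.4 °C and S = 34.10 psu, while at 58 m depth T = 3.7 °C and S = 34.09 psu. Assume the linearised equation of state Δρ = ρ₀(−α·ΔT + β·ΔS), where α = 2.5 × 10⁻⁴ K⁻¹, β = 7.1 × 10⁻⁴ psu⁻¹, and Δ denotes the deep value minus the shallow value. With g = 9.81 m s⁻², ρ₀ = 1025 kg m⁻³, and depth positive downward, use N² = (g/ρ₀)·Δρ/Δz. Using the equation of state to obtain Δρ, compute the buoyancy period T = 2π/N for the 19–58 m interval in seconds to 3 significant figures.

ΔT = -2.7 K, ΔS = -0.01 psu (deep − shallow).
Δρ/ρ₀ = −αΔT + βΔS = 6.75 × 10⁻⁴ − 7.10 × 10⁻⁶ = 6.679 × 10⁻⁴, so Δρ ≈ 0.6846 kg m⁻³.
N² = (g/ρ₀)·Δρ/Δz = g·(Δρ/ρ₀)/Δz = 9.81 × 6.679 × 10⁻⁴ / 39 = 1.6800 × 10⁻⁴ s⁻².
N = √(1.6800 × 10⁻⁴) = 0.012961 rad s⁻¹ → T = 2π/N = 484.78 s ≈ 485 s.

485 s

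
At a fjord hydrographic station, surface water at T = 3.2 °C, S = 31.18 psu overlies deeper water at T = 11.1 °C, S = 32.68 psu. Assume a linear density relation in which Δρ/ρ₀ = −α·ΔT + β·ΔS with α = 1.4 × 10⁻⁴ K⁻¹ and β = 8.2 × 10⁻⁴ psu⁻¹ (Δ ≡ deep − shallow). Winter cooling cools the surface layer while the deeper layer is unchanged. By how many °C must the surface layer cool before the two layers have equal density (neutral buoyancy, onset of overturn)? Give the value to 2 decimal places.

Neutral buoyancy requires Δρ = 0, i.e. −α(T_deep − T_surf′) + β(S_deep − S_surf) = 0.
T_surf′ = T_deep − (β/α)·ΔS = 11.1 − (8.2 × 10⁻⁴/1.4 × 10⁻⁴)·(+1.50) = 2.3143 °C.
Cooling required: 3.2 − (2.3143) = 0.8857 °C.

0.89 °C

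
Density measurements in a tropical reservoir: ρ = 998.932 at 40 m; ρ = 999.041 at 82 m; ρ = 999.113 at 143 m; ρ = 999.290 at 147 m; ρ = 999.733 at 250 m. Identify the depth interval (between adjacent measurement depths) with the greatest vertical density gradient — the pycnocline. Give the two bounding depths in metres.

Compute the density gradient over each adjacent pair:
  40–82 m: Δρ/Δz = 0.109/42 = 2.6 × 10⁻³ kg m⁻⁴
  82–143 m: Δρ/Δz = 0.072/61 = 1.2 × 10⁻³ kg m⁻⁴
  143–147 m: Δρ/Δz = 0.177/4 = 0.044 kg m⁻⁴
  147–250 m: Δρ/Δz = 0.443/103 = 4.3 × 10⁻³ kg m⁻⁴
The largest gradient is in the 143–147 m interval — the pycnocline.

143–147 m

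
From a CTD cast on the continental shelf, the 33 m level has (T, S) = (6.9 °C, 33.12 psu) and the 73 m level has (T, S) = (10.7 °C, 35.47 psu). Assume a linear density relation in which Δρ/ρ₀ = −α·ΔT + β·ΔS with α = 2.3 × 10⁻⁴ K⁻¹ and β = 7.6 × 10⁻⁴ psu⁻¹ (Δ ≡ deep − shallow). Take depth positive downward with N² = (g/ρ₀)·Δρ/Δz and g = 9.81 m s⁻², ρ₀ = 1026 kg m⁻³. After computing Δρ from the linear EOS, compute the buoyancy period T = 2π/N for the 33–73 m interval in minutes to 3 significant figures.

7.00 min

ΔT = +3.8 K, ΔS = +2.35 psu (deep − shallow).
Δρ/ρ₀ = −αΔT + βΔS = -8.74 × 10⁻⁴ + 1.786 × 10⁻³ = 9.12 × 10⁻⁴, so Δρ ≈ 0.9357 kg m⁻³.
N² = (g/ρ₀)·Δρ/Δz = g·(Δρ/ρ₀)/Δz = 9.81 × 9.12 × 10⁻⁴ / 40 = 2.2367 × 10⁻⁴ s⁻².
N = √(2.2367 × 10⁻⁴) = 0.014956 rad s⁻¹ → T = 2π/N = 420.11 s = 7.0018 min ≈ 7.00 min.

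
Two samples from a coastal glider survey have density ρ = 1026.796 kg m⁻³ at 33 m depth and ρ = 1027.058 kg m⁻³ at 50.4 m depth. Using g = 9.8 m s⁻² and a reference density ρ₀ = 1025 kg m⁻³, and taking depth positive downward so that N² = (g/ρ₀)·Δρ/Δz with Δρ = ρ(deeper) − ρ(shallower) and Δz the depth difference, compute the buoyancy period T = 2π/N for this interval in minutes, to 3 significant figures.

8.73 min

Δρ = 1027.058 − 1026.796 = 0.262 kg m⁻³ over Δz = 50.4 − 33 = 17.4 m.
N² = (9.8/1025) × (0.262/17.4) = 1.4396 × 10⁻⁴ s⁻².
N = √(1.4396 × 10⁻⁴) = 0.011998 rad s⁻¹, so T = 2π/N = 523.69 s = 8.7282 min ≈ 8.73 min.
A positive N² confirms static stability across the interval.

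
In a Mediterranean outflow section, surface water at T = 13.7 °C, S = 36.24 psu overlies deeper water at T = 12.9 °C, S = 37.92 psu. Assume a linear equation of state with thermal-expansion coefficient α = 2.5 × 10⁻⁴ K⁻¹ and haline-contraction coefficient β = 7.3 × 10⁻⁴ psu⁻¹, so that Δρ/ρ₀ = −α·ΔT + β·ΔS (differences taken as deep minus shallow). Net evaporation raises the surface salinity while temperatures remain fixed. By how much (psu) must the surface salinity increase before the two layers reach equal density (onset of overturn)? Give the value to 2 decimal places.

Neutral buoyancy requires −α(T_deep − T_surf) + β(S_deep − S_surf′) = 0.
S_surf′ = S_deep − (α/β)·ΔT = 37.92 − (2.5 × 10⁻⁴/7.3 × 10⁻⁴)·(-0.8) = 38.1940 psu.
Increase required: 38.1940 − 36.24 = 1.9540 psu.

1.95 psu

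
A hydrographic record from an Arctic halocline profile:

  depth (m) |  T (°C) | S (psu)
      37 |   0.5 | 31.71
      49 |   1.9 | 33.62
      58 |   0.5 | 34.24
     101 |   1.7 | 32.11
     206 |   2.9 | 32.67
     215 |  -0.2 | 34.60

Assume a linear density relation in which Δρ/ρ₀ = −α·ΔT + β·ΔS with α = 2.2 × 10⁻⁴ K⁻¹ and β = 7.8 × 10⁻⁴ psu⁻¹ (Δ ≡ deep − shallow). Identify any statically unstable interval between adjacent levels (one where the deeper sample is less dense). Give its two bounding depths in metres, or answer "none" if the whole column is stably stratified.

58–101 m

Evaluate Δρ/ρ₀ = −αΔT + βΔS across each adjacent pair:
  37–49 m: −αΔT+βΔS = −(2.2 × 10⁻⁴)(+1.4)+(7.8 × 10⁻⁴)(+1.91) = 1.2 × 10⁻³ → stable
  49–58 m: −αΔT+βΔS = −(2.2 × 10⁻⁴)(-1.4)+(7.8 × 10⁻⁴)(+0.62) = 7.9 × 10⁻⁴ → stable
  58–101 m: −αΔT+βΔS = −(2.2 × 10⁻⁴)(+1.2)+(7.8 × 10⁻⁴)(-2.13) = -1.9 × 10⁻³ → UNSTABLE
  101–206 m: −αΔT+βΔS = −(2.2 × 10⁻⁴)(+1.2)+(7.8 × 10⁻⁴)(+0.56) = 1.7 × 10⁻⁴ → stable
  206–215 m: −αΔT+βΔS = −(2.2 × 10⁻⁴)(-3.1)+(7.8 × 10⁻⁴)(+1.93) = 2.2 × 10⁻³ → stable
The 58–101 m interval has Δρ < 0: lighter water underlies denser water.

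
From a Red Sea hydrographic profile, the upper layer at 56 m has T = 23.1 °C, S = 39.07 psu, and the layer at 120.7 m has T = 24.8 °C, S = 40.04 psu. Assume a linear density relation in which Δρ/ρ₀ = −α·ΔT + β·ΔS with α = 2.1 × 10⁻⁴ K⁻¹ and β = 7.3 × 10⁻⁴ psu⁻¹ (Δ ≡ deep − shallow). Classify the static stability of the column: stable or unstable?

ΔT = 24.8 − 23.1 = +1.7 K and ΔS = 40.04 − 39.07 = +0.97 psu (deep − shallow).
−αΔT = -3.57 × 10⁻⁴; βΔS = 7.081 × 10⁻⁴; sum Δρ/ρ₀ = 3.511 × 10⁻⁴.
Δρ/ρ₀ > 0, so Δρ > 0: deeper water is denser → statically stable.

stable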